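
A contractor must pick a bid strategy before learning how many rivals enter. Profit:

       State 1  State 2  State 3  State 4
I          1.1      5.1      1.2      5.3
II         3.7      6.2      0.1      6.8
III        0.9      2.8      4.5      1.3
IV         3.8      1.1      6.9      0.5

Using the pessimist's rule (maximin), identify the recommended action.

I

Row minima: I=1.1, II=0.1, III=0.9, IV=0.5
Best worst-case = 1.1 → I.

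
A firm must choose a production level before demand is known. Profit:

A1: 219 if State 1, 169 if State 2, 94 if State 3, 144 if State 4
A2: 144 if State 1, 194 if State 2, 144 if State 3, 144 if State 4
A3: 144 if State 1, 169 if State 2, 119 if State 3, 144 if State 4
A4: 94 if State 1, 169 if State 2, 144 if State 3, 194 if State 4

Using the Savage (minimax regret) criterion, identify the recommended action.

Column bests: State 1=219, State 2=194, State 3=144, State 4=194.
A1 regrets: 0, 25, 50, 50 → max 50
A2 regrets: 75, 0, 0, 50 → max 75
A3 regrets: 75, 25, 25, 50 → max 75
A4 regrets: 125, 25, 0, 0 → max 125
Smallest max regret = 50 → A1.

A1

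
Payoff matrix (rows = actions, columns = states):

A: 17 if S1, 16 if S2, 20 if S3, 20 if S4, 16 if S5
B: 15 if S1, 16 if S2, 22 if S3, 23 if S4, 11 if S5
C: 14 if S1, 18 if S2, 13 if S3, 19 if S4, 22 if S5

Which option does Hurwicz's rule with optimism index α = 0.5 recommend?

A

A: 0.5·20 + 0.5·16 = 18
B: 0.5·23 + 0.5·11 = 17
C: 0.5·22 + 0.5·13 = 17.5
Highest Hurwicz score = 18 → A.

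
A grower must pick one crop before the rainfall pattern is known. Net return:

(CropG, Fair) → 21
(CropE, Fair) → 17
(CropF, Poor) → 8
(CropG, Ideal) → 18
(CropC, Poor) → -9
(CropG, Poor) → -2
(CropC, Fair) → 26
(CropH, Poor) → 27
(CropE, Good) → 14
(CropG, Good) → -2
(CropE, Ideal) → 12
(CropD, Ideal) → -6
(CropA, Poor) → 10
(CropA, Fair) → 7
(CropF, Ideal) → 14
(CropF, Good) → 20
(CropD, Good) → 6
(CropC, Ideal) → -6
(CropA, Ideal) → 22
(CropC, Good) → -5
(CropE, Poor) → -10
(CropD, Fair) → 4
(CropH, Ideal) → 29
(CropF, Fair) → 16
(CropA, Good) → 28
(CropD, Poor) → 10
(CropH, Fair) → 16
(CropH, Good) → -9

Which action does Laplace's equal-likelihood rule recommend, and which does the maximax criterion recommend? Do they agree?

laplace → CropA; maximax → CropH (disagree)

Row averages: CropA=16.75, CropE=8.25, CropC=1.5, CropH=15.75, CropF=14.5, CropD=3.5, CropG=8.75
Highest average = 16.75 → CropA.
Row maxima: CropA=28, CropE=17, CropC=26, CropH=29, CropF=20, CropD=10, CropG=21
Best best-case = 29 → CropH.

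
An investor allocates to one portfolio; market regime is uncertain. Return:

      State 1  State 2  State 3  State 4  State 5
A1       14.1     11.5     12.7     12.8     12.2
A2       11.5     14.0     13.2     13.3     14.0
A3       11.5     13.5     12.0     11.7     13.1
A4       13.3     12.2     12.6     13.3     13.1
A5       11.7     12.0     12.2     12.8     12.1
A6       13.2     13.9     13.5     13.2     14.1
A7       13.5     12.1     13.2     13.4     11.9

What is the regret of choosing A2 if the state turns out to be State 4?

0.1

Best payoff under State 4 is 13.4.
Regret = 13.4 − 13.3 = 0.1.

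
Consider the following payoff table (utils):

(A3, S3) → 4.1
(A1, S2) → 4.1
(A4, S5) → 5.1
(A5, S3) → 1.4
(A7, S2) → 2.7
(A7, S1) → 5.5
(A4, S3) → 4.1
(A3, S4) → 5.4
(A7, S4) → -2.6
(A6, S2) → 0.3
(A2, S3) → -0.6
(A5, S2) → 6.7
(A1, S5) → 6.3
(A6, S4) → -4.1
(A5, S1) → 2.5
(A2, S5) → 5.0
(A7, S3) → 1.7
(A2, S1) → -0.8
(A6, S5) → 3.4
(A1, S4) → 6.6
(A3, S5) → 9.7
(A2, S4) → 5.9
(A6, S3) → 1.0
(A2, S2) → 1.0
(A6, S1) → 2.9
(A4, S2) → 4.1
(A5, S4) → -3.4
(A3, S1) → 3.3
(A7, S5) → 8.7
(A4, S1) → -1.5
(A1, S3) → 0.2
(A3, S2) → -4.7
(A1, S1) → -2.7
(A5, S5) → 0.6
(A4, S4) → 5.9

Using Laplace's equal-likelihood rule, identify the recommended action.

Row averages: A1=2.9, A2=2.1, A3=3.56, A4=3.54, A5=1.56, A6=0.7, A7=3.2
Highest average = 3.56 → A3.

A3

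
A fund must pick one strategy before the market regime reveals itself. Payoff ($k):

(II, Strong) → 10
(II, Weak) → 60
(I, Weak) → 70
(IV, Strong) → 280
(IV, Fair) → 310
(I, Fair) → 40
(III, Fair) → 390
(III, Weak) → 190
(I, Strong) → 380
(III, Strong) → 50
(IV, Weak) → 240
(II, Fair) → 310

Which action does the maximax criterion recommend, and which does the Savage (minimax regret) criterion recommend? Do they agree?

maximax → III; minimax regret → IV (disagree)

Row maxima: I=380, II=310, III=390, IV=310
Best best-case = 390 → III.
Column bests: Weak=240, Fair=390, Strong=380.
I regrets: 170, 350, 0 → max 350
II regrets: 180, 80, 370 → max 370
III regrets: 50, 0, 330 → max 330
IV regrets: 0, 80, 100 → max 100
Smallest max regret = 100 → IV.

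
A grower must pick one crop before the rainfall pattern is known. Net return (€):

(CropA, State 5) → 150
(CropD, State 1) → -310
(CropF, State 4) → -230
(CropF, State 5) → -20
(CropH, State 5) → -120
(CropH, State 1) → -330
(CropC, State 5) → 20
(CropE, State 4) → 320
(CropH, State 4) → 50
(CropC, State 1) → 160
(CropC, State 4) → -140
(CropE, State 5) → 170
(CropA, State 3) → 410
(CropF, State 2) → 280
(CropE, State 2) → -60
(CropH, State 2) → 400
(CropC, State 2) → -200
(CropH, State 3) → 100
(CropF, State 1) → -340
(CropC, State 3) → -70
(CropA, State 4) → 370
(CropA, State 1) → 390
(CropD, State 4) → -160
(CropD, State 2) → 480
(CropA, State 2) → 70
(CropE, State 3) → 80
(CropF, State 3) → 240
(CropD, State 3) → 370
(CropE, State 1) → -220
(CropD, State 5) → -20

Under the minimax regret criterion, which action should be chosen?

Column bests: State 1=390, State 2=480, State 3=410, State 4=370, State 5=170.
CropC regrets: 230, 680, 480, 510, 150 → max 680
CropA regrets: 0, 410, 0, 0, 20 → max 410
CropD regrets: 700, 0, 40, 530, 190 → max 700
CropE regrets: 610, 540, 330, 50, 0 → max 610
CropH regrets: 720, 80, 310, 320, 290 → max 720
CropF regrets: 730, 200, 170, 600, 190 → max 730
Smallest max regret = 410 → CropA.

CropA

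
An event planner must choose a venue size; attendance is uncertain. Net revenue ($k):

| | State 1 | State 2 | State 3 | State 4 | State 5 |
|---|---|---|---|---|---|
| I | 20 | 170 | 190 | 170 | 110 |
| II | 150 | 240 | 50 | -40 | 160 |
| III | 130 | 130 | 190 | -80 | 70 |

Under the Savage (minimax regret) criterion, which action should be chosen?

Column bests: State 1=150, State 2=240, State 3=190, State 4=170, State 5=160.
I regrets: 130, 70, 0, 0, 50 → max 130
II regrets: 0, 0, 140, 210, 0 → max 210
III regrets: 20, 110, 0, 250, 90 → max 250
Smallest max regret = 130 → I.

I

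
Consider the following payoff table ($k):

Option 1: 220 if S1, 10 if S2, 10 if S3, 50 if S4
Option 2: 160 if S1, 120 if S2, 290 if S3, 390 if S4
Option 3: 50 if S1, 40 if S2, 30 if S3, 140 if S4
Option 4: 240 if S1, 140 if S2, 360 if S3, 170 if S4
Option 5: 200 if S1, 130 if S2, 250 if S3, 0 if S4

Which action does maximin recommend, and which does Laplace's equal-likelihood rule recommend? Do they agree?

Row minima: Option 1=10, Option 2=120, Option 3=30, Option 4=140, Option 5=0
Best worst-case = 140 → Option 4.
Row averages: Option 1=72.5, Option 2=240, Option 3=65, Option 4=227.5, Option 5=145
Highest average = 240 → Option 2.

maximin → Option 4; laplace → Option 2 (disagree)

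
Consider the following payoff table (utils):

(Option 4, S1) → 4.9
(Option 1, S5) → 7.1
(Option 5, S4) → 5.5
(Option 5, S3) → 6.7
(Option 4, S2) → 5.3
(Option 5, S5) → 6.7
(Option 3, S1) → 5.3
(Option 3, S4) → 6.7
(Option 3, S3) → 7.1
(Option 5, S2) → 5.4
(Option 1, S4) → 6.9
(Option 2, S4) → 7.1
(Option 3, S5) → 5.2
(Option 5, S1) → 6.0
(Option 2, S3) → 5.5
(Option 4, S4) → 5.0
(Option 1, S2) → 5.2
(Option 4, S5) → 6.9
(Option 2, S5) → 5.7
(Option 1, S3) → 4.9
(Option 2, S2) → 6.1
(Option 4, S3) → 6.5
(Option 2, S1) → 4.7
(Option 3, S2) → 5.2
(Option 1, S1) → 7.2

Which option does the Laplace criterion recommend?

Option 1

Row averages: Option 1=6.26, Option 2=5.82, Option 3=5.9, Option 4=5.72, Option 5=6.06
Highest average = 6.26 → Option 1.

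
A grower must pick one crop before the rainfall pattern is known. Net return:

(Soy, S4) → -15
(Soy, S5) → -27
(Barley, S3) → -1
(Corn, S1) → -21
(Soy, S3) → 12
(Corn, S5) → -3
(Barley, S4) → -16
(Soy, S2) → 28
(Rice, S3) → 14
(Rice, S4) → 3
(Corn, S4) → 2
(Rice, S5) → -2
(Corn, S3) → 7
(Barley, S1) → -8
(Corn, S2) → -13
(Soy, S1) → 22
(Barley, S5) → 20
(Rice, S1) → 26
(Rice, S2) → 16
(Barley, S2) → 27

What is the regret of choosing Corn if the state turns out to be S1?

47

Best payoff under S1 is 26.
Regret = 26 − (-21) = 47.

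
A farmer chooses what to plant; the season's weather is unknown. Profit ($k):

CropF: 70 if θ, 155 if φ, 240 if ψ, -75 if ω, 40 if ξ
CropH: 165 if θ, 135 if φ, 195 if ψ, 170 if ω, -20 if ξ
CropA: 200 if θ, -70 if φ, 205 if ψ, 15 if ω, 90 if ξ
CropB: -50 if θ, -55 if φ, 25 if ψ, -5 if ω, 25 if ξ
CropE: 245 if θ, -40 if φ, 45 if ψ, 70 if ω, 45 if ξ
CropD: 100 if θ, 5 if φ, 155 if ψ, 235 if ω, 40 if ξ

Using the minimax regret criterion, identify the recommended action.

CropH

Column bests: θ=245, φ=155, ψ=240, ω=235, ξ=90.
CropF regrets: 175, 0, 0, 310, 50 → max 310
CropH regrets: 80, 20, 45, 65, 110 → max 110
CropA regrets: 45, 225, 35, 220, 0 → max 225
CropB regrets: 295, 210, 215, 240, 65 → max 295
CropE regrets: 0, 195, 195, 165, 45 → max 195
CropD regrets: 145, 150, 85, 0, 50 → max 150
Smallest max regret = 110 → CropH.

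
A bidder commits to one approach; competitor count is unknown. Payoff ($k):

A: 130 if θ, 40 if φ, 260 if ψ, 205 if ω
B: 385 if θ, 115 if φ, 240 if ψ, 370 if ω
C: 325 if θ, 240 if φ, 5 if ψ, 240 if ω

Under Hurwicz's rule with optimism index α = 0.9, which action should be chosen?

B

A: 0.9·260 + 0.1·40 = 238
B: 0.9·385 + 0.1·115 = 358
C: 0.9·325 + 0.1·5 = 293
Highest Hurwicz score = 358 → B.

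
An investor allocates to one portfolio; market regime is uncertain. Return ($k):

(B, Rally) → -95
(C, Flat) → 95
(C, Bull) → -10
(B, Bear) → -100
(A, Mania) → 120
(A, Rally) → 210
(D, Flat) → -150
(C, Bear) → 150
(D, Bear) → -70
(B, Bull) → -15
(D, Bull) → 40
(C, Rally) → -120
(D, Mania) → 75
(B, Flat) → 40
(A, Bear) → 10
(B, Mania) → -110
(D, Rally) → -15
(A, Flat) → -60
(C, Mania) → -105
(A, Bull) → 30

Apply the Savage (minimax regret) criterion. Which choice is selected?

A

Column bests: Bear=150, Flat=95, Bull=40, Rally=210, Mania=120.
A regrets: 140, 155, 10, 0, 0 → max 155
B regrets: 250, 55, 55, 305, 230 → max 305
C regrets: 0, 0, 50, 330, 225 → max 330
D regrets: 220, 245, 0, 225, 45 → max 245
Smallest max regret = 155 → A.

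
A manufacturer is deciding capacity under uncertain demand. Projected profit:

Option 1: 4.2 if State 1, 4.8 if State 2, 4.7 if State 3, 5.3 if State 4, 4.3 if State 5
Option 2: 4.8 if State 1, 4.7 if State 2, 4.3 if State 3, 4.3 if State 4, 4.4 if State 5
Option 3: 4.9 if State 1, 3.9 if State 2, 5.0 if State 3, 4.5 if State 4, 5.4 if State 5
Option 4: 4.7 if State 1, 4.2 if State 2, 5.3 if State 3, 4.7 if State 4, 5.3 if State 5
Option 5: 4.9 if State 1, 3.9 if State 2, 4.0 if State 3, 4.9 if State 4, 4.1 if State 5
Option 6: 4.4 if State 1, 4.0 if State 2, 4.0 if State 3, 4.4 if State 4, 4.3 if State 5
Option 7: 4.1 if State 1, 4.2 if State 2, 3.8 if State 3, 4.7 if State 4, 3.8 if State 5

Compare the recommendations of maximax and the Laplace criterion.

maximax → Option 3; laplace → Option 4 (disagree)

Row maxima: Option 1=5.3, Option 2=4.8, Option 3=5.4, Option 4=5.3, Option 5=4.9, Option 6=4.4, Option 7=4.7
Best best-case = 5.4 → Option 3.
Row averages: Option 1=4.66, Option 2=4.5, Option 3=4.74, Option 4=4.84, Option 5=4.36, Option 6=4.22, Option 7=4.12
Highest average = 4.84 → Option 4.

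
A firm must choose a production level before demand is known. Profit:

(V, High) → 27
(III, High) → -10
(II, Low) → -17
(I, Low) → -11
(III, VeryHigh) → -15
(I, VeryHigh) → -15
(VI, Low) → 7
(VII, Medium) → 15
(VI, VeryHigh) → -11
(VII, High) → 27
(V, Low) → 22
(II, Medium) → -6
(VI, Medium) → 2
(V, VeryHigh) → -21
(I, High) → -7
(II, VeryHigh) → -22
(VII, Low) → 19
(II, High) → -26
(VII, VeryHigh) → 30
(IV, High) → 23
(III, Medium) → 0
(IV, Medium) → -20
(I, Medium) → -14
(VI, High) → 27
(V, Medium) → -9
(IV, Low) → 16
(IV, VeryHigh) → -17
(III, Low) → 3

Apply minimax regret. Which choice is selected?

Column bests: Low=22, Medium=15, High=27, VeryHigh=30.
I regrets: 33, 29, 34, 45 → max 45
II regrets: 39, 21, 53, 52 → max 53
III regrets: 19, 15, 37, 45 → max 45
IV regrets: 6, 35, 4, 47 → max 47
V regrets: 0, 24, 0, 51 → max 51
VI regrets: 15, 13, 0, 41 → max 41
VII regrets: 3, 0, 0, 0 → max 3
Smallest max regret = 3 → VII.

VII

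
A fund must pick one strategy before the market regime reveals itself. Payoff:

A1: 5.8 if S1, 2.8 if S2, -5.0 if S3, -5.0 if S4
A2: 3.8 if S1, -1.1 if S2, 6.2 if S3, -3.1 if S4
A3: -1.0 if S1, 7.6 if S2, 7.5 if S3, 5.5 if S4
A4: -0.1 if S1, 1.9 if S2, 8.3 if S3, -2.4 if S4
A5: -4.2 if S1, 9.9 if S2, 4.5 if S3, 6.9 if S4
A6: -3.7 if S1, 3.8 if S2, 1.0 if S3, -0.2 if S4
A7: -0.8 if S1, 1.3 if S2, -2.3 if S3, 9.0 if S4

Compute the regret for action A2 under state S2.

Best payoff under S2 is 9.9.
Regret = 9.9 − (-1.1) = 11.0.

11.0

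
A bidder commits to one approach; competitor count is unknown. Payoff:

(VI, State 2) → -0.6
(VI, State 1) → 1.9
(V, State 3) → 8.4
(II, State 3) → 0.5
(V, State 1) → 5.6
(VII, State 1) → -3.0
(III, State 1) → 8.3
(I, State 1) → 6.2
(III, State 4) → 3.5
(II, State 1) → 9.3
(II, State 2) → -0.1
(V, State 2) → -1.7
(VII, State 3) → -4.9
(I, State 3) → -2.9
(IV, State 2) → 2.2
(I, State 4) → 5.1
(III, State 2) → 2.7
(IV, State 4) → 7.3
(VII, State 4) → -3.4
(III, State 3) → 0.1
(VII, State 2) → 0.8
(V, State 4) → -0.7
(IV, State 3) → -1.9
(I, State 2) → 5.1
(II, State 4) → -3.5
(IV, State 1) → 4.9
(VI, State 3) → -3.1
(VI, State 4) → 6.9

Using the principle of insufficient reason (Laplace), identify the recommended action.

III

Row averages: I=3.375, II=1.55, III=3.65, IV=3.125, V=2.9, VI=1.275, VII=-2.625
Highest average = 3.65 → III.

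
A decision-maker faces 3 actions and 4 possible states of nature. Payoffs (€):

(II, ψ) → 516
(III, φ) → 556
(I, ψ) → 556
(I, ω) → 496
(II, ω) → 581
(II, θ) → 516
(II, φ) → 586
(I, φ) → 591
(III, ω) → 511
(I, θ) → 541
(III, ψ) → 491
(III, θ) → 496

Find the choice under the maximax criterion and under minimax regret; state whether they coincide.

maximax → I; minimax regret → II (disagree)

Row maxima: I=591, II=586, III=556
Best best-case = 591 → I.
Column bests: θ=541, φ=591, ψ=556, ω=581.
I regrets: 0, 0, 0, 85 → max 85
II regrets: 25, 5, 40, 0 → max 40
III regrets: 45, 35, 65, 70 → max 70
Smallest max regret = 40 → II.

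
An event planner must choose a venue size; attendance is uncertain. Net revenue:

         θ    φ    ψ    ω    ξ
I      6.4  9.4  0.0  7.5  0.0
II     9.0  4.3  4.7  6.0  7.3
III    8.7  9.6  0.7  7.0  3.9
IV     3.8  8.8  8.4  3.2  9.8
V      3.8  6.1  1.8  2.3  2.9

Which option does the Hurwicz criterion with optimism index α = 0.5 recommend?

I: 0.5·9.4 + 0.5·0.0 = 4.7
II: 0.5·9.0 + 0.5·4.3 = 6.65
III: 0.5·9.6 + 0.5·0.7 = 5.15
IV: 0.5·9.8 + 0.5·3.2 = 6.5
V: 0.5·6.1 + 0.5·1.8 = 3.95
Highest Hurwicz score = 6.65 → II.

II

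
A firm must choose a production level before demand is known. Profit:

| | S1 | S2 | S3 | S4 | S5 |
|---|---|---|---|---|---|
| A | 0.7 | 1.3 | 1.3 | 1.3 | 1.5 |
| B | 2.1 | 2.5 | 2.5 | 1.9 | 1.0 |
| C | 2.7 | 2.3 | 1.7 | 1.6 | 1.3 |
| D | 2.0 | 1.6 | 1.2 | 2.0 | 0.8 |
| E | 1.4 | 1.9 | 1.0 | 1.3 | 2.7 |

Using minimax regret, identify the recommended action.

C

Column bests: S1=2.7, S2=2.5, S3=2.5, S4=2.0, S5=2.7.
A regrets: 2.0, 1.2, 1.2, 0.7, 1.2 → max 2.0
B regrets: 0.6, 0.0, 0.0, 0.1, 1.7 → max 1.7
C regrets: 0.0, 0.2, 0.8, 0.4, 1.4 → max 1.4
D regrets: 0.7, 0.9, 1.3, 0.0, 1.9 → max 1.9
E regrets: 1.3, 0.6, 1.5, 0.7, 0.0 → max 1.5
Smallest max regret = 1.4 → C.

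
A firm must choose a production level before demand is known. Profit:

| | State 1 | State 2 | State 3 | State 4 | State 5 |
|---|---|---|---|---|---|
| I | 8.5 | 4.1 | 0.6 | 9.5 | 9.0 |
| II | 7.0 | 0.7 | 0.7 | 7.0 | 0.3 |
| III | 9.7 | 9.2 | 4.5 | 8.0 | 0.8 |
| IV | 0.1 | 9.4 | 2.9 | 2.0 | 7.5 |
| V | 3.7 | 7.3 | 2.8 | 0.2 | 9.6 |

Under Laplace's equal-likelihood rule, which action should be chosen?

Row averages: I=6.34, II=3.14, III=6.44, IV=4.38, V=4.72
Highest average = 6.44 → III.

III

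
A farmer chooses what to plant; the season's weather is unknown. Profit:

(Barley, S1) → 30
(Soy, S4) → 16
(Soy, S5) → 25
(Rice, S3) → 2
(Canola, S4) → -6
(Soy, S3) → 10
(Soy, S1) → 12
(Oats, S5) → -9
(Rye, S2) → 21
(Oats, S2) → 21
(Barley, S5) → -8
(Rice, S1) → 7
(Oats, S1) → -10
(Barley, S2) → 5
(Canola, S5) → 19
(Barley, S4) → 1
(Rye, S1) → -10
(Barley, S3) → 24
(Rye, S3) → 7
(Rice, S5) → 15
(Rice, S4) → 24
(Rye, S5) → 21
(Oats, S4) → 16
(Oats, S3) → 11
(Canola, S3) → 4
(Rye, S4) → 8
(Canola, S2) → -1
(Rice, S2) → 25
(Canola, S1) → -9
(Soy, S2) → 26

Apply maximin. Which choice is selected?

Soy

Row minima: Rice=2, Barley=-8, Oats=-10, Soy=10, Rye=-10, Canola=-9
Best worst-case = 10 → Soy.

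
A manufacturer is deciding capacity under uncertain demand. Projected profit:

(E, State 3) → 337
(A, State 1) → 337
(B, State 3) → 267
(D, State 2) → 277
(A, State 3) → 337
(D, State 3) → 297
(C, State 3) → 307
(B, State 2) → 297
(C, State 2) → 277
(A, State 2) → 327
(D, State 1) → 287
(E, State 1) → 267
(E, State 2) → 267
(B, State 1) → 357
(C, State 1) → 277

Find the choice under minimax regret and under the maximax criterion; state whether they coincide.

Column bests: State 1=357, State 2=327, State 3=337.
A regrets: 20, 0, 0 → max 20
B regrets: 0, 30, 70 → max 70
C regrets: 80, 50, 30 → max 80
D regrets: 70, 50, 40 → max 70
E regrets: 90, 60, 0 → max 90
Smallest max regret = 20 → A.
Row maxima: A=337, B=357, C=307, D=297, E=337
Best best-case = 357 → B.

minimax regret → A; maximax → B (disagree)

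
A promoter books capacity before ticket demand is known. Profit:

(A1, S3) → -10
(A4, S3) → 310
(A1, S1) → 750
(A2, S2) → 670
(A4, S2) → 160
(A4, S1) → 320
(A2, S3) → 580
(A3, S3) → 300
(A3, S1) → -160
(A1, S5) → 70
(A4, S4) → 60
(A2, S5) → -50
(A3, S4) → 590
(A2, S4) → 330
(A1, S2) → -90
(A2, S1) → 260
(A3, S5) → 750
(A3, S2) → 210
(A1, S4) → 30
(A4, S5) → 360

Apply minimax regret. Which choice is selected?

A4

Column bests: S1=750, S2=670, S3=580, S4=590, S5=750.
A1 regrets: 0, 760, 590, 560, 680 → max 760
A2 regrets: 490, 0, 0, 260, 800 → max 800
A3 regrets: 910, 460, 280, 0, 0 → max 910
A4 regrets: 430, 510, 270, 530, 390 → max 530
Smallest max regret = 530 → A4.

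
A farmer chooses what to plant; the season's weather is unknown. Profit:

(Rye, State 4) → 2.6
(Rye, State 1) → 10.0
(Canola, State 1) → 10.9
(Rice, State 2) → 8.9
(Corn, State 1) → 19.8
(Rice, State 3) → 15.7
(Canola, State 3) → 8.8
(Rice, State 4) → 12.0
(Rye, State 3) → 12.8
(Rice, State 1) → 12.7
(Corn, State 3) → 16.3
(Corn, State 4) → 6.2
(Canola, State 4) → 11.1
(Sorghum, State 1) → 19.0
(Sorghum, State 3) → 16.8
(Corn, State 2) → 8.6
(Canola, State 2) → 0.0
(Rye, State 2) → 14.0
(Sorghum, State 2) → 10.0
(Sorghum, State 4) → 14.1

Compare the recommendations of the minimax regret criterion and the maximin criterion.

Column bests: State 1=19.8, State 2=14.0, State 3=16.8, State 4=14.1.
Canola regrets: 8.9, 14.0, 8.0, 3.0 → max 14.0
Corn regrets: 0.0, 5.4, 0.5, 7.9 → max 7.9
Rye regrets: 9.8, 0.0, 4.0, 11.5 → max 11.5
Rice regrets: 7.1, 5.1, 1.1, 2.1 → max 7.1
Sorghum regrets: 0.8, 4.0, 0.0, 0.0 → max 4.0
Smallest max regret = 4.0 → Sorghum.
Row minima: Canola=0.0, Corn=6.2, Rye=2.6, Rice=8.9, Sorghum=10.0
Best worst-case = 10.0 → Sorghum.

minimax regret → Sorghum; maximin → Sorghum (agree)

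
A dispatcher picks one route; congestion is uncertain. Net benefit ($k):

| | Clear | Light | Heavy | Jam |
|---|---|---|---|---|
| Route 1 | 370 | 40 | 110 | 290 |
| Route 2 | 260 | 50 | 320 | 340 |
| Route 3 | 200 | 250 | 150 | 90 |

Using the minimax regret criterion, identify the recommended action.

Route 2

Column bests: Clear=370, Light=250, Heavy=320, Jam=340.
Route 1 regrets: 0, 210, 210, 50 → max 210
Route 2 regrets: 110, 200, 0, 0 → max 200
Route 3 regrets: 170, 0, 170, 250 → max 250
Smallest max regret = 200 → Route 2.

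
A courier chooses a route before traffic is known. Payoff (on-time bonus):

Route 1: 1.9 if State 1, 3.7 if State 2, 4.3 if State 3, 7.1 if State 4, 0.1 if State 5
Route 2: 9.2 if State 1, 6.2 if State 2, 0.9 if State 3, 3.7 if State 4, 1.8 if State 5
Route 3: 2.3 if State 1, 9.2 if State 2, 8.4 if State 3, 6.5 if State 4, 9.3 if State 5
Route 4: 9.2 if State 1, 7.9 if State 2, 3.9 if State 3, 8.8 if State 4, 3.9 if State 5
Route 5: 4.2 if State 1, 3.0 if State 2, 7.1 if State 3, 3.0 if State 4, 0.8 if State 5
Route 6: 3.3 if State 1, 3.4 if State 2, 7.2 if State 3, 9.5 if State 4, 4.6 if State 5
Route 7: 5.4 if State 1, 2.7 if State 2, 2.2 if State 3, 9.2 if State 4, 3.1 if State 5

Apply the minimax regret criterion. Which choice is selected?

Column bests: State 1=9.2, State 2=9.2, State 3=8.4, State 4=9.5, State 5=9.3.
Route 1 regrets: 7.3, 5.5, 4.1, 2.4, 9.2 → max 9.2
Route 2 regrets: 0.0, 3.0, 7.5, 5.8, 7.5 → max 7.5
Route 3 regrets: 6.9, 0.0, 0.0, 3.0, 0.0 → max 6.9
Route 4 regrets: 0.0, 1.3, 4.5, 0.7, 5.4 → max 5.4
Route 5 regrets: 5.0, 6.2, 1.3, 6.5, 8.5 → max 8.5
Route 6 regrets: 5.9, 5.8, 1.2, 0.0, 4.7 → max 5.9
Route 7 regrets: 3.8, 6.5, 6.2, 0.3, 6.2 → max 6.5
Smallest max regret = 5.4 → Route 4.

Route 4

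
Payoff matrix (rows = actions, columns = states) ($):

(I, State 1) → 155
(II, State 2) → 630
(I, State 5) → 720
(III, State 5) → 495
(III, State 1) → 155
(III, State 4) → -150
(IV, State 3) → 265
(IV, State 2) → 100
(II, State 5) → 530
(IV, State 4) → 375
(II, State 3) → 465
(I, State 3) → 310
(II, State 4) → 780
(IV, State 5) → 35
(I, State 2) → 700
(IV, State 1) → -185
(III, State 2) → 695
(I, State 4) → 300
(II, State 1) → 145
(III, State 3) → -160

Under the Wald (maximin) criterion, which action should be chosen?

I

Row minima: I=155, II=145, III=-160, IV=-185
Best worst-case = 155 → I.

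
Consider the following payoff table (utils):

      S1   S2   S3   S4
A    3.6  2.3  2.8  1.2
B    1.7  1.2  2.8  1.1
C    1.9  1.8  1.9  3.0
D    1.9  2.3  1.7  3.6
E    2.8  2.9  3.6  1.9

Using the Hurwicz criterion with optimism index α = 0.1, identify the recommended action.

E

A: 0.1·3.6 + 0.9·1.2 = 1.44
B: 0.1·2.8 + 0.9·1.1 = 1.27
C: 0.1·3.0 + 0.9·1.8 = 1.92
D: 0.1·3.6 + 0.9·1.7 = 1.89
E: 0.1·3.6 + 0.9·1.9 = 2.07
Highest Hurwicz score = 2.07 → E.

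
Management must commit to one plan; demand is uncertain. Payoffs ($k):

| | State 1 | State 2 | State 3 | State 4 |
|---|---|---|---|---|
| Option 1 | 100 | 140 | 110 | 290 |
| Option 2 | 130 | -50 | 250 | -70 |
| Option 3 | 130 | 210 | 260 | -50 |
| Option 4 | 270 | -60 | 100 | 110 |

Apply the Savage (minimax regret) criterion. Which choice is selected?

Option 1

Column bests: State 1=270, State 2=210, State 3=260, State 4=290.
Option 1 regrets: 170, 70, 150, 0 → max 170
Option 2 regrets: 140, 260, 10, 360 → max 360
Option 3 regrets: 140, 0, 0, 340 → max 340
Option 4 regrets: 0, 270, 160, 180 → max 270
Smallest max regret = 170 → Option 1.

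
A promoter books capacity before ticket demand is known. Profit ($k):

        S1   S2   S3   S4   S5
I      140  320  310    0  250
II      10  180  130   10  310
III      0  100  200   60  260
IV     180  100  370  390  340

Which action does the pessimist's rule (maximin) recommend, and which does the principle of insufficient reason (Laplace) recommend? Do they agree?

Row minima: I=0, II=10, III=0, IV=100
Best worst-case = 100 → IV.
Row averages: I=204, II=128, III=124, IV=276
Highest average = 276 → IV.

maximin → IV; laplace → IV (agree)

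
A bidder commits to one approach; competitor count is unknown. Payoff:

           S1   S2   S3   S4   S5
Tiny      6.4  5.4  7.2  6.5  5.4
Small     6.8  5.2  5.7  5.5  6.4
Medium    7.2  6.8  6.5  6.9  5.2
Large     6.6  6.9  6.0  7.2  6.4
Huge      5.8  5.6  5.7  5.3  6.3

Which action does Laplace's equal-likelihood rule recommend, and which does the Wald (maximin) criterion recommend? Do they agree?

Row averages: Tiny=6.18, Small=5.92, Medium=6.52, Large=6.62, Huge=5.74
Highest average = 6.62 → Large.
Row minima: Tiny=5.4, Small=5.2, Medium=5.2, Large=6.0, Huge=5.3
Best worst-case = 6.0 → Large.

laplace → Large; maximin → Large (agree)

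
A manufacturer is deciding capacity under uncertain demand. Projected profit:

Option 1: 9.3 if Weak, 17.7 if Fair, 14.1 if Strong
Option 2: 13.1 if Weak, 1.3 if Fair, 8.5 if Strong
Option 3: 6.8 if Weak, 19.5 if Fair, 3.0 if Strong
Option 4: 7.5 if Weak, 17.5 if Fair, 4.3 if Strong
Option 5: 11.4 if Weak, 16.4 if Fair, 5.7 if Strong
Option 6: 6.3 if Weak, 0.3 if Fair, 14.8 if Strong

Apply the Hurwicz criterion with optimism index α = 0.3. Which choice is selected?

Option 1: 0.3·17.7 + 0.7·9.3 = 11.82
Option 2: 0.3·13.1 + 0.7·1.3 = 4.84
Option 3: 0.3·19.5 + 0.7·3.0 = 7.95
Option 4: 0.3·17.5 + 0.7·4.3 = 8.26
Option 5: 0.3·16.4 + 0.7·5.7 = 8.91
Option 6: 0.3·14.8 + 0.7·0.3 = 4.65
Highest Hurwicz score = 11.82 → Option 1.

Option 1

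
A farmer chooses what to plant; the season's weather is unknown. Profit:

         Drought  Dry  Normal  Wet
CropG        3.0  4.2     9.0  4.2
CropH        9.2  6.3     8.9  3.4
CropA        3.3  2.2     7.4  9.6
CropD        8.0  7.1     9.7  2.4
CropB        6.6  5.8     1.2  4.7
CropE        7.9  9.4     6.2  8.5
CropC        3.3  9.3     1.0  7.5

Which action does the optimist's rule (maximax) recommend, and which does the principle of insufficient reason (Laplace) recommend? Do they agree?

Row maxima: CropG=9.0, CropH=9.2, CropA=9.6, CropD=9.7, CropB=6.6, CropE=9.4, CropC=9.3
Best best-case = 9.7 → CropD.
Row averages: CropG=5.1, CropH=6.95, CropA=5.625, CropD=6.8, CropB=4.575, CropE=8, CropC=5.275
Highest average = 8 → CropE.

maximax → CropD; laplace → CropE (disagree)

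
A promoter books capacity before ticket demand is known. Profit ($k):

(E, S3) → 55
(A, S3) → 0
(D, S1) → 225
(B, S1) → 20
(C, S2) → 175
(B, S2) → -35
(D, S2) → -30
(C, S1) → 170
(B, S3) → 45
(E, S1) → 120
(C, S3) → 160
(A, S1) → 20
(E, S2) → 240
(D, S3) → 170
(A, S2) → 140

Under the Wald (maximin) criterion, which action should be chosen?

Row minima: A=0, B=-35, C=160, D=-30, E=55
Best worst-case = 160 → C.

C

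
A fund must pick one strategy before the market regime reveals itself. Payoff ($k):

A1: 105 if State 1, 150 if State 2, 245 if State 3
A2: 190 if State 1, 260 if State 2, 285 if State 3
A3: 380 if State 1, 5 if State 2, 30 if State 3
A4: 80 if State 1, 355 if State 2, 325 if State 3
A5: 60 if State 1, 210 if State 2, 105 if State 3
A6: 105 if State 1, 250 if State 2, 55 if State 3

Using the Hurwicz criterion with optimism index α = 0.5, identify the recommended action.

A1: 0.5·245 + 0.5·105 = 175
A2: 0.5·285 + 0.5·190 = 237.5
A3: 0.5·380 + 0.5·5 = 192.5
A4: 0.5·355 + 0.5·80 = 217.5
A5: 0.5·210 + 0.5·60 = 135
A6: 0.5·250 + 0.5·55 = 152.5
Highest Hurwicz score = 237.5 → A2.

A2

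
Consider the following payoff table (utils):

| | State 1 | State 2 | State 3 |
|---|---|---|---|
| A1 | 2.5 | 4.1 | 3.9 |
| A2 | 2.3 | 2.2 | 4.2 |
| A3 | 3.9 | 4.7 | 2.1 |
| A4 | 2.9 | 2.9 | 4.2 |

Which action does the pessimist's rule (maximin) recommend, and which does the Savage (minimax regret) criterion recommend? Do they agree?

maximin → A4; minimax regret → A1 (disagree)

Row minima: A1=2.5, A2=2.2, A3=2.1, A4=2.9
Best worst-case = 2.9 → A4.
Column bests: State 1=3.9, State 2=4.7, State 3=4.2.
A1 regrets: 1.4, 0.6, 0.3 → max 1.4
A2 regrets: 1.6, 2.5, 0.0 → max 2.5
A3 regrets: 0.0, 0.0, 2.1 → max 2.1
A4 regrets: 1.0, 1.8, 0.0 → max 1.8
Smallest max regret = 1.4 → A1.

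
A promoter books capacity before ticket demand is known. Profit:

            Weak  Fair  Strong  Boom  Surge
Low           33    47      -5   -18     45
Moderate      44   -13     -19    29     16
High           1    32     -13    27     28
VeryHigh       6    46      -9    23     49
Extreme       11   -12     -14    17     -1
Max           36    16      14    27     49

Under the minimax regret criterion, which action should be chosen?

Column bests: Weak=44, Fair=47, Strong=14, Boom=29, Surge=49.
Low regrets: 11, 0, 19, 47, 4 → max 47
Moderate regrets: 0, 60, 33, 0, 33 → max 60
High regrets: 43, 15, 27, 2, 21 → max 43
VeryHigh regrets: 38, 1, 23, 6, 0 → max 38
Extreme regrets: 33, 59, 28, 12, 50 → max 59
Max regrets: 8, 31, 0, 2, 0 → max 31
Smallest max regret = 31 → Max.

Max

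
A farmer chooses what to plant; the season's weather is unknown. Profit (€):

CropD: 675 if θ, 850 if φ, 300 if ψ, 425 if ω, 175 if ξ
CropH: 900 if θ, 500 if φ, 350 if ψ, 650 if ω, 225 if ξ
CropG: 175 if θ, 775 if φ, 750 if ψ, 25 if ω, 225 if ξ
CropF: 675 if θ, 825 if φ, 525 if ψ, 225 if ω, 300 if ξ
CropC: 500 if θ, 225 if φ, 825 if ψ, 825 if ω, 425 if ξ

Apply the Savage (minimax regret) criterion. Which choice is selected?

Column bests: θ=900, φ=850, ψ=825, ω=825, ξ=425.
CropD regrets: 225, 0, 525, 400, 250 → max 525
CropH regrets: 0, 350, 475, 175, 200 → max 475
CropG regrets: 725, 75, 75, 800, 200 → max 800
CropF regrets: 225, 25, 300, 600, 125 → max 600
CropC regrets: 400, 625, 0, 0, 0 → max 625
Smallest max regret = 475 → CropH.

CropH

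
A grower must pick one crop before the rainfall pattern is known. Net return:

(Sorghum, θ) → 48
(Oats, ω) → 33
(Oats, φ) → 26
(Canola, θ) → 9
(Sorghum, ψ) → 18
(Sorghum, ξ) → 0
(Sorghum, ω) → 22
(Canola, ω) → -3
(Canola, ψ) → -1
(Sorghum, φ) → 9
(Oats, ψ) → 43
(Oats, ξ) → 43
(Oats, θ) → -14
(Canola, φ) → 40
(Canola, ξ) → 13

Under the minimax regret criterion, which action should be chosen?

Sorghum

Column bests: θ=48, φ=40, ψ=43, ω=33, ξ=43.
Canola regrets: 39, 0, 44, 36, 30 → max 44
Oats regrets: 62, 14, 0, 0, 0 → max 62
Sorghum regrets: 0, 31, 25, 11, 43 → max 43
Smallest max regret = 43 → Sorghum.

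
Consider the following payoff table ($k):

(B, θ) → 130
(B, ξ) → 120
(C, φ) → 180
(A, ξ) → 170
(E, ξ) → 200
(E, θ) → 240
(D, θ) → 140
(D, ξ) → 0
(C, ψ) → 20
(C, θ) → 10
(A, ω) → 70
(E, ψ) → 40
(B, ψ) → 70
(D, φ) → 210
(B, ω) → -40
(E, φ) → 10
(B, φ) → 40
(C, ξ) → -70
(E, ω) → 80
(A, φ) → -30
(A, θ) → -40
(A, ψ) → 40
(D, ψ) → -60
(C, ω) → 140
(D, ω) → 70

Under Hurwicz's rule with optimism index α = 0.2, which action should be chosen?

E

A: 0.2·170 + 0.8·(-40) = 2
B: 0.2·130 + 0.8·(-40) = -6
C: 0.2·180 + 0.8·(-70) = -20
D: 0.2·210 + 0.8·(-60) = -6
E: 0.2·240 + 0.8·10 = 56
Highest Hurwicz score = 56 → E.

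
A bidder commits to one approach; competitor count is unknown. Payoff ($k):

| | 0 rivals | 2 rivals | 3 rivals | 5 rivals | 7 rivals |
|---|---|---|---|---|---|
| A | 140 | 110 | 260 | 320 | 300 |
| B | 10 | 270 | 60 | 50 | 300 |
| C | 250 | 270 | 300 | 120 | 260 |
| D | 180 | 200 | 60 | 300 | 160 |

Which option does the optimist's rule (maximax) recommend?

A

Row maxima: A=320, B=300, C=300, D=300
Best best-case = 320 → A.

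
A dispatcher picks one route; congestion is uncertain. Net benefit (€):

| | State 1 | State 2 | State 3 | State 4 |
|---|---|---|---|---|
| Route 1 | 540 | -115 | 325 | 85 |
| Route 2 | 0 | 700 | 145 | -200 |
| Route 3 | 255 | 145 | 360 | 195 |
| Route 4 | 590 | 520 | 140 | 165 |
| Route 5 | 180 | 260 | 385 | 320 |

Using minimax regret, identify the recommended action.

Route 4

Column bests: State 1=590, State 2=700, State 3=385, State 4=320.
Route 1 regrets: 50, 815, 60, 235 → max 815
Route 2 regrets: 590, 0, 240, 520 → max 590
Route 3 regrets: 335, 555, 25, 125 → max 555
Route 4 regrets: 0, 180, 245, 155 → max 245
Route 5 regrets: 410, 440, 0, 0 → max 440
Smallest max regret = 245 → Route 4.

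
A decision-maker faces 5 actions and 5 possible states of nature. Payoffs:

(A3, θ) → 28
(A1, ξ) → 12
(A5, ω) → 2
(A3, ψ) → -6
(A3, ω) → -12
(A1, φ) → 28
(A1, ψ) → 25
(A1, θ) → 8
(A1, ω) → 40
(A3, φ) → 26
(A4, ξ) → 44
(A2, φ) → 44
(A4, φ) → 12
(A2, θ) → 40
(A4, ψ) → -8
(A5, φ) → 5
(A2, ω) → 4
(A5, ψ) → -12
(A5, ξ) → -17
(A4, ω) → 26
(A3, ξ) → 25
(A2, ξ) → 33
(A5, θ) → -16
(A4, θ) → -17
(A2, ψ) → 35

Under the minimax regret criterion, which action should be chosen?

Column bests: θ=40, φ=44, ψ=35, ω=40, ξ=44.
A1 regrets: 32, 16, 10, 0, 32 → max 32
A2 regrets: 0, 0, 0, 36, 11 → max 36
A3 regrets: 12, 18, 41, 52, 19 → max 52
A4 regrets: 57, 32, 43, 14, 0 → max 57
A5 regrets: 56, 39, 47, 38, 61 → max 61
Smallest max regret = 32 → A1.

A1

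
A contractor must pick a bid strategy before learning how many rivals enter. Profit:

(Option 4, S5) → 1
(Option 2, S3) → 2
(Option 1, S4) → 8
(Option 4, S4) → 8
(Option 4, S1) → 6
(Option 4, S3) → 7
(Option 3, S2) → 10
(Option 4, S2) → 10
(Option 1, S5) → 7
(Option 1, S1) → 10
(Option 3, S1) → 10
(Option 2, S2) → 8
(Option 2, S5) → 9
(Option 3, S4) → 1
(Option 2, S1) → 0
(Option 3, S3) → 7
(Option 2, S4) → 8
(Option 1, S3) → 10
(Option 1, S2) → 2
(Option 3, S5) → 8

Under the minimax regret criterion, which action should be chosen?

Column bests: S1=10, S2=10, S3=10, S4=8, S5=9.
Option 1 regrets: 0, 8, 0, 0, 2 → max 8
Option 2 regrets: 10, 2, 8, 0, 0 → max 10
Option 3 regrets: 0, 0, 3, 7, 1 → max 7
Option 4 regrets: 4, 0, 3, 0, 8 → max 8
Smallest max regret = 7 → Option 3.

Option 3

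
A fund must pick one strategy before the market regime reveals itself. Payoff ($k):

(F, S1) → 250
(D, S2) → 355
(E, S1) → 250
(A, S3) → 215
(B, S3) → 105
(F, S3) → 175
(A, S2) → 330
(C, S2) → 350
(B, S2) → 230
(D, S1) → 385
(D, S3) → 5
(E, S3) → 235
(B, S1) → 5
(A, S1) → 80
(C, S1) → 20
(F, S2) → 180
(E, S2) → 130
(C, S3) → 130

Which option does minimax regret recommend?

Column bests: S1=385, S2=355, S3=235.
A regrets: 305, 25, 20 → max 305
B regrets: 380, 125, 130 → max 380
C regrets: 365, 5, 105 → max 365
D regrets: 0, 0, 230 → max 230
E regrets: 135, 225, 0 → max 225
F regrets: 135, 175, 60 → max 175
Smallest max regret = 175 → F.

F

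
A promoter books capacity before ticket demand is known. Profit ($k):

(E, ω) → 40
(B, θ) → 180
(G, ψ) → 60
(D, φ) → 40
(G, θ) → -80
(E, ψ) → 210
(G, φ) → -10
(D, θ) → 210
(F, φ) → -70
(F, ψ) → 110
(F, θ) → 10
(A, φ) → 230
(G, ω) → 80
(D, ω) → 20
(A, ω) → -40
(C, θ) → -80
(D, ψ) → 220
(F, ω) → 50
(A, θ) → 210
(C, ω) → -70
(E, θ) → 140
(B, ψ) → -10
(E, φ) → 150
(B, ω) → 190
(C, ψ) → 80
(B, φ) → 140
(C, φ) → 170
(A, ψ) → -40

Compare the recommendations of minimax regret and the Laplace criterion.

Column bests: θ=210, φ=230, ψ=220, ω=190.
A regrets: 0, 0, 260, 230 → max 260
B regrets: 30, 90, 230, 0 → max 230
C regrets: 290, 60, 140, 260 → max 290
D regrets: 0, 190, 0, 170 → max 190
E regrets: 70, 80, 10, 150 → max 150
F regrets: 200, 300, 110, 140 → max 300
G regrets: 290, 240, 160, 110 → max 290
Smallest max regret = 150 → E.
Row averages: A=90, B=125, C=25, D=122.5, E=135, F=25, G=12.5
Highest average = 135 → E.

minimax regret → E; laplace → E (agree)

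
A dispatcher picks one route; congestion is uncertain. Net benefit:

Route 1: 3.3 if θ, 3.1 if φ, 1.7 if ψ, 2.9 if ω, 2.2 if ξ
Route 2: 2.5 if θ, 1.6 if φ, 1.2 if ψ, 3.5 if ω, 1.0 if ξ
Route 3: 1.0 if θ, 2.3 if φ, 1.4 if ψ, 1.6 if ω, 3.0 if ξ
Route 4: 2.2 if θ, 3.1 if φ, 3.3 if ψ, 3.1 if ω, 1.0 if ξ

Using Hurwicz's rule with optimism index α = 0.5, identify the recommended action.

Route 1: 0.5·3.3 + 0.5·1.7 = 2.5
Route 2: 0.5·3.5 + 0.5·1.0 = 2.25
Route 3: 0.5·3.0 + 0.5·1.0 = 2
Route 4: 0.5·3.3 + 0.5·1.0 = 2.15
Highest Hurwicz score = 2.5 → Route 1.

Route 1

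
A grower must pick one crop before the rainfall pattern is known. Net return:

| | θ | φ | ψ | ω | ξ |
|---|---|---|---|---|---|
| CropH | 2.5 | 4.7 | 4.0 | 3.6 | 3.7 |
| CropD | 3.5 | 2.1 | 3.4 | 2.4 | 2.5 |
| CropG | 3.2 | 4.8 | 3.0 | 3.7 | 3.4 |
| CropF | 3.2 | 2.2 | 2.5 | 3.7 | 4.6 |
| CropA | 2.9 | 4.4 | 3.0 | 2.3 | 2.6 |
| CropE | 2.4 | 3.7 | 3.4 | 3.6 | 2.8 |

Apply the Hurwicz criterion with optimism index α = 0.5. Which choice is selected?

CropG

CropH: 0.5·4.7 + 0.5·2.5 = 3.6
CropD: 0.5·3.5 + 0.5·2.1 = 2.8
CropG: 0.5·4.8 + 0.5·3.0 = 3.9
CropF: 0.5·4.6 + 0.5·2.2 = 3.4
CropA: 0.5·4.4 + 0.5·2.3 = 3.35
CropE: 0.5·3.7 + 0.5·2.4 = 3.05
Highest Hurwicz score = 3.9 → CropG.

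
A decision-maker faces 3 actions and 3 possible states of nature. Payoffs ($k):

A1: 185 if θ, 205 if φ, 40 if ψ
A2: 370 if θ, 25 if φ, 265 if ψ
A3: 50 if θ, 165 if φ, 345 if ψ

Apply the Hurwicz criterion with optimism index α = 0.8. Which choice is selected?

A1: 0.8·205 + 0.2·40 = 172
A2: 0.8·370 + 0.2·25 = 301
A3: 0.8·345 + 0.2·50 = 286
Highest Hurwicz score = 301 → A2.

A2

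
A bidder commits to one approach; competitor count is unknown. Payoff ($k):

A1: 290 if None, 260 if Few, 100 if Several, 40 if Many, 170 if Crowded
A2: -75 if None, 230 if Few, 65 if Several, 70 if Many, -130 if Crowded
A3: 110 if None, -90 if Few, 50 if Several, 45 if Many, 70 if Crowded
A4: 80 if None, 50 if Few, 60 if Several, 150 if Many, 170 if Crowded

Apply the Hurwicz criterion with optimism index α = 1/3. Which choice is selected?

A1

A1: 1/3·290 + 2/3·40 = 370/3
A2: 1/3·230 + 2/3·(-130) = -10
A3: 1/3·110 + 2/3·(-90) = -70/3
A4: 1/3·170 + 2/3·50 = 90
Highest Hurwicz score = 370/3 → A1.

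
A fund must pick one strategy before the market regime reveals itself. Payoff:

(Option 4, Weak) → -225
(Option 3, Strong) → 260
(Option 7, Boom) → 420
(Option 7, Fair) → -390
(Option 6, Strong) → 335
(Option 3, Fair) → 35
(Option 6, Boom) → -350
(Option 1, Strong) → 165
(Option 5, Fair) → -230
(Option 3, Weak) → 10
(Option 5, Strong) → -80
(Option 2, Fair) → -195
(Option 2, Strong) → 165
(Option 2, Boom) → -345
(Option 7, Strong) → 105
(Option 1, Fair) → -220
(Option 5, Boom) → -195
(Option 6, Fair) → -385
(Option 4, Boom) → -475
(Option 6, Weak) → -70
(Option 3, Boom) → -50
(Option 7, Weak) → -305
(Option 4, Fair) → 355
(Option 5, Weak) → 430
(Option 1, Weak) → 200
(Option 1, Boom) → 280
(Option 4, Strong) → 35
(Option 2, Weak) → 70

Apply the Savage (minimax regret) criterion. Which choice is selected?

Option 3

Column bests: Weak=430, Fair=355, Strong=335, Boom=420.
Option 1 regrets: 230, 575, 170, 140 → max 575
Option 2 regrets: 360, 550, 170, 765 → max 765
Option 3 regrets: 420, 320, 75, 470 → max 470
Option 4 regrets: 655, 0, 300, 895 → max 895
Option 5 regrets: 0, 585, 415, 615 → max 615
Option 6 regrets: 500, 740, 0, 770 → max 770
Option 7 regrets: 735, 745, 230, 0 → max 745
Smallest max regret = 470 → Option 3.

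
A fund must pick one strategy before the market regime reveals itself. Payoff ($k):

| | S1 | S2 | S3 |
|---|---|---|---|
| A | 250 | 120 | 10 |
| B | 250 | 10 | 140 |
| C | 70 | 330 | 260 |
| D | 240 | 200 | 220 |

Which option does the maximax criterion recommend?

Row maxima: A=250, B=250, C=330, D=240
Best best-case = 330 → C.

C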